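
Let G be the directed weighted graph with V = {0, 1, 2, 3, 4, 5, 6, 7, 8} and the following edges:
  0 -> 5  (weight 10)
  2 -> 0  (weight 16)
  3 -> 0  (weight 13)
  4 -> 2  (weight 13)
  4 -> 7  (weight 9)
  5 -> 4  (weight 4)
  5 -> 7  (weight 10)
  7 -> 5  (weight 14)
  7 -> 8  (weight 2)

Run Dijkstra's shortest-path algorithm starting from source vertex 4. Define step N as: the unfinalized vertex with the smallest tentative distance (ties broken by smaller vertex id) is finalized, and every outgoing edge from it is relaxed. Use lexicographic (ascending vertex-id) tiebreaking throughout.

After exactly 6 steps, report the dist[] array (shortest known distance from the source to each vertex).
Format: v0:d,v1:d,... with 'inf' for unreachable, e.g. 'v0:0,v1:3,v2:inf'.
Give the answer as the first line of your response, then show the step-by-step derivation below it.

v0:29,v1:inf,v2:13,v3:inf,v4:0,v5:23,v6:inf,v7:9,v8:11

step 1: dist = v0:inf,v1:inf,v2:13,v3:inf,v4:0,v5:inf,v6:inf,v7:9,v8:inf
step 2: dist = v0:inf,v1:inf,v2:13,v3:inf,v4:0,v5:23,v6:inf,v7:9,v8:11
step 3: dist = v0:inf,v1:inf,v2:13,v3:inf,v4:0,v5:23,v6:inf,v7:9,v8:11
step 4: dist = v0:29,v1:inf,v2:13,v3:inf,v4:0,v5:23,v6:inf,v7:9,v8:11
step 5: dist = v0:29,v1:inf,v2:13,v3:inf,v4:0,v5:23,v6:inf,v7:9,v8:11
step 6: dist = v0:29,v1:inf,v2:13,v3:inf,v4:0,v5:23,v6:inf,v7:9,v8:11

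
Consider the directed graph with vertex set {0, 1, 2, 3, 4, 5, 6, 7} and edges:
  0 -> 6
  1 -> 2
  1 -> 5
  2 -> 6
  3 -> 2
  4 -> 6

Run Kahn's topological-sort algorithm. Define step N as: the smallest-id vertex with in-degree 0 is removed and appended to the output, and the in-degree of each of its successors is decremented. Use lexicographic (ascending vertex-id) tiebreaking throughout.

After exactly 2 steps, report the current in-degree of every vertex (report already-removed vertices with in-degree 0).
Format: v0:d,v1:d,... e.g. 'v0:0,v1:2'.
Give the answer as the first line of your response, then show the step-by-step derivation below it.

v0:0,v1:0,v2:1,v3:0,v4:0,v5:0,v6:2,v7:0

step 1: output 0; order=[0]; indeg=(0,0,2,0,0,1,2,0)
step 2: output 1; order=[0,1]; indeg=(0,0,1,0,0,0,2,0)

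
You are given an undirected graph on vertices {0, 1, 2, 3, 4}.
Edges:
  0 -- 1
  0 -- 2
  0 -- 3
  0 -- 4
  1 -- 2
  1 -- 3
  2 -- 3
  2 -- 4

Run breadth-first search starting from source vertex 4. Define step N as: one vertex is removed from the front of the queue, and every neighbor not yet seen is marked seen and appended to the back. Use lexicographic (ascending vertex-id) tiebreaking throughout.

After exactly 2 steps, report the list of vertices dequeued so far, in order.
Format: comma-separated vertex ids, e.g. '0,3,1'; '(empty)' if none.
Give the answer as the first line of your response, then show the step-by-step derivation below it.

4,0

step 1: dequeue 4; queue=[0,2]; order=4
step 2: dequeue 0; queue=[2,1,3]; order=4,0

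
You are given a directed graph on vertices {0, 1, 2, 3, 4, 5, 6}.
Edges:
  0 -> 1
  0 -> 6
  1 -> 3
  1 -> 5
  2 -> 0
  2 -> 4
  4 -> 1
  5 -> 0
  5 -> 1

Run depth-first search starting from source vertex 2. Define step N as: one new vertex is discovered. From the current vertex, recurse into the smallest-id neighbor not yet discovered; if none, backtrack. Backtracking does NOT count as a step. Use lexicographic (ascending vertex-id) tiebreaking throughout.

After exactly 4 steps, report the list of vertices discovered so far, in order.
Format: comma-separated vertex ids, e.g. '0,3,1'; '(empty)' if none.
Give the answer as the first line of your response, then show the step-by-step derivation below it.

2,0,1,3

step 1: discover 2; path=2; order=2
step 2: discover 0; path=2>0; order=2,0
step 3: discover 1; path=2>0>1; order=2,0,1
step 4: discover 3; path=2>0>1>3; order=2,0,1,3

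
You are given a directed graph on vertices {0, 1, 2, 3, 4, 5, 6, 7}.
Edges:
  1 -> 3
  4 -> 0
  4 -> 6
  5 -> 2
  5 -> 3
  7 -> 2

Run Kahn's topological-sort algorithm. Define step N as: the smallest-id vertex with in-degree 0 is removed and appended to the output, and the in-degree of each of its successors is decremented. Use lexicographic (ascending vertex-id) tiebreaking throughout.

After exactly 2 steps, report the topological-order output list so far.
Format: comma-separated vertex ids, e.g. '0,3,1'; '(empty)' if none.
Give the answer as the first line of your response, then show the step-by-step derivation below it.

1,4

step 1: output 1; order=[1]; indeg=(1,0,2,1,0,0,1,0)
step 2: output 4; order=[1,4]; indeg=(0,0,2,1,0,0,0,0)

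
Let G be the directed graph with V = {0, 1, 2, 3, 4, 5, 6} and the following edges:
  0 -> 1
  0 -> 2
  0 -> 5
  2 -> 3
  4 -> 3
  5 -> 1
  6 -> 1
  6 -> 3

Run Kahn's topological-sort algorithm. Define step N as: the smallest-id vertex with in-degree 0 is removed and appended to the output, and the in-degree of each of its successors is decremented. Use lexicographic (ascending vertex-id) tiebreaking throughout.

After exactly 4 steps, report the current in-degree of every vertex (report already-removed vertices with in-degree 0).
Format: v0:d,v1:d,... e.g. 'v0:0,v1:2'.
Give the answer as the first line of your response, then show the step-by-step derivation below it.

v0:0,v1:1,v2:0,v3:1,v4:0,v5:0,v6:0

step 1: output 0; order=[0]; indeg=(0,2,0,3,0,0,0)
step 2: output 2; order=[0,2]; indeg=(0,2,0,2,0,0,0)
step 3: output 4; order=[0,2,4]; indeg=(0,2,0,1,0,0,0)
step 4: output 5; order=[0,2,4,5]; indeg=(0,1,0,1,0,0,0)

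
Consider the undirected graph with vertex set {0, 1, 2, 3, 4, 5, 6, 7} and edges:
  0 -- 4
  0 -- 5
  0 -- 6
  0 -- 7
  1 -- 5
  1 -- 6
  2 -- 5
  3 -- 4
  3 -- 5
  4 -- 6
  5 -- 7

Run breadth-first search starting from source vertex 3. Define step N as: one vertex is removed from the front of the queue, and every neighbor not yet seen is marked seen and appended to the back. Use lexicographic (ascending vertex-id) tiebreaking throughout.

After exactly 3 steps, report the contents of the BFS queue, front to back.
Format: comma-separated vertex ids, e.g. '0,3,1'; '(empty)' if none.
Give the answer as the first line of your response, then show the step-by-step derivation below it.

0,6,1,2,7

step 1: dequeue 3; queue=[4,5]; order=3
step 2: dequeue 4; queue=[5,0,6]; order=3,4
step 3: dequeue 5; queue=[0,6,1,2,7]; order=3,4,5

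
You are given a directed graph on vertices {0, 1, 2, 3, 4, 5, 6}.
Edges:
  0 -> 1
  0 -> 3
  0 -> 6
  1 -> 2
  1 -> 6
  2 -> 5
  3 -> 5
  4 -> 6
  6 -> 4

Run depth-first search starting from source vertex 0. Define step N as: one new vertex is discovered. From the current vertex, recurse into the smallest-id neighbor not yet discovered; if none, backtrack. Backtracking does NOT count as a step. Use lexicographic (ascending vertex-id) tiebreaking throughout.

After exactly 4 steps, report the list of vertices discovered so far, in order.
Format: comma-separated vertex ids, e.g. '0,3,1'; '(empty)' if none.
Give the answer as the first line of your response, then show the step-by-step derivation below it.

0,1,2,5

step 1: discover 0; path=0; order=0
step 2: discover 1; path=0>1; order=0,1
step 3: discover 2; path=0>1>2; order=0,1,2
step 4: discover 5; path=0>1>2>5; order=0,1,2,5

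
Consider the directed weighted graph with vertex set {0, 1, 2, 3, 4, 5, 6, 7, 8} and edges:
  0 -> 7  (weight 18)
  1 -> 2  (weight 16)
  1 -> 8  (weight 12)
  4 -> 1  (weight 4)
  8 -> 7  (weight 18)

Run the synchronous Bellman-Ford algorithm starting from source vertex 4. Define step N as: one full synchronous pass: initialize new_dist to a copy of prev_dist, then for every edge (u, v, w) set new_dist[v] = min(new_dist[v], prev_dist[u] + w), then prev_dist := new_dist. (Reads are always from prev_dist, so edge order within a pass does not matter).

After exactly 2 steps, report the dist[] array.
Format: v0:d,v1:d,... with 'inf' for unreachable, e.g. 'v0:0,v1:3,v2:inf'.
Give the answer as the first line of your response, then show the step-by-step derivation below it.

v0:inf,v1:4,v2:20,v3:inf,v4:0,v5:inf,v6:inf,v7:inf,v8:16

step 1: dist = v0:inf,v1:4,v2:inf,v3:inf,v4:0,v5:inf,v6:inf,v7:inf,v8:inf
step 2: dist = v0:inf,v1:4,v2:20,v3:inf,v4:0,v5:inf,v6:inf,v7:inf,v8:16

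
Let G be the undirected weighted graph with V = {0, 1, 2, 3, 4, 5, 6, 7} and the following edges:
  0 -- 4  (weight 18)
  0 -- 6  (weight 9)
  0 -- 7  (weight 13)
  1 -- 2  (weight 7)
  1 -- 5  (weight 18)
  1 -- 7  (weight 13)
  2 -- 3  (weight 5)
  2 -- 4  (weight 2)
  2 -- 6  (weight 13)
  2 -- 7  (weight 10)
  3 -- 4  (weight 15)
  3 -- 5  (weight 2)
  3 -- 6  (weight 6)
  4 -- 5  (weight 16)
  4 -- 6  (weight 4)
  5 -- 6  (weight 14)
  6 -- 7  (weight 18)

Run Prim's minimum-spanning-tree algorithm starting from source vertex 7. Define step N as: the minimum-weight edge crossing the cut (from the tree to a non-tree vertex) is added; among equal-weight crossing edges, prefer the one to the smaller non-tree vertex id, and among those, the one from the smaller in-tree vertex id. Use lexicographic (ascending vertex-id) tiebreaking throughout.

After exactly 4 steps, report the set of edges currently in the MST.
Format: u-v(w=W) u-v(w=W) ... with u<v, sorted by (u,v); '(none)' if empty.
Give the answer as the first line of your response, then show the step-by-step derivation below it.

2-3(w=5) 2-4(w=2) 2-7(w=10) 4-6(w=4)

step 1: add edge 2-7 (w=10); MST = {2-7(w=10)}
step 2: add edge 2-4 (w=2); MST = {2-4(w=2) 2-7(w=10)}
step 3: add edge 4-6 (w=4); MST = {2-4(w=2) 2-7(w=10) 4-6(w=4)}
step 4: add edge 2-3 (w=5); MST = {2-3(w=5) 2-4(w=2) 2-7(w=10) 4-6(w=4)}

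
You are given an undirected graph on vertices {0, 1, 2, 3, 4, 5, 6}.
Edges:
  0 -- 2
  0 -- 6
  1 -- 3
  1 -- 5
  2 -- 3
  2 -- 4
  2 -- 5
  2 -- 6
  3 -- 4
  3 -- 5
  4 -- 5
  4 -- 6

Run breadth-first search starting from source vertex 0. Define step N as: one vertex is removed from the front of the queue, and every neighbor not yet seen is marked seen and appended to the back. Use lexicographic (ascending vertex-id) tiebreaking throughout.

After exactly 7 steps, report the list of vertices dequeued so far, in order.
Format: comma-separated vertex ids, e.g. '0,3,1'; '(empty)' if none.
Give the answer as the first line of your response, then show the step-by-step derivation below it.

0,2,6,3,4,5,1

step 1: dequeue 0; queue=[2,6]; order=0
step 2: dequeue 2; queue=[6,3,4,5]; order=0,2
step 3: dequeue 6; queue=[3,4,5]; order=0,2,6
step 4: dequeue 3; queue=[4,5,1]; order=0,2,6,3
step 5: dequeue 4; queue=[5,1]; order=0,2,6,3,4
step 6: dequeue 5; queue=[1]; order=0,2,6,3,4,5
step 7: dequeue 1; queue=[(empty)]; order=0,2,6,3,4,5,1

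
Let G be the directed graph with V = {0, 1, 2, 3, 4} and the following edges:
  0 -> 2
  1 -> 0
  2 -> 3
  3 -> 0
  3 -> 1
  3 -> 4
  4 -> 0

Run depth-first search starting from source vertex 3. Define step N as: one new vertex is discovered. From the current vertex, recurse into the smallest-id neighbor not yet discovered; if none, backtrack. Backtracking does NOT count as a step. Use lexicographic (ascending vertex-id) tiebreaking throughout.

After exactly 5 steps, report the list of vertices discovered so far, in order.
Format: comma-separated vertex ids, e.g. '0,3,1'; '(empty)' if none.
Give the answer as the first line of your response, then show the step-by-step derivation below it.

3,0,2,1,4

step 1: discover 3; path=3; order=3
step 2: discover 0; path=3>0; order=3,0
step 3: discover 2; path=3>0>2; order=3,0,2
step 4: discover 1; path=3>1; order=3,0,2,1
step 5: discover 4; path=3>4; order=3,0,2,1,4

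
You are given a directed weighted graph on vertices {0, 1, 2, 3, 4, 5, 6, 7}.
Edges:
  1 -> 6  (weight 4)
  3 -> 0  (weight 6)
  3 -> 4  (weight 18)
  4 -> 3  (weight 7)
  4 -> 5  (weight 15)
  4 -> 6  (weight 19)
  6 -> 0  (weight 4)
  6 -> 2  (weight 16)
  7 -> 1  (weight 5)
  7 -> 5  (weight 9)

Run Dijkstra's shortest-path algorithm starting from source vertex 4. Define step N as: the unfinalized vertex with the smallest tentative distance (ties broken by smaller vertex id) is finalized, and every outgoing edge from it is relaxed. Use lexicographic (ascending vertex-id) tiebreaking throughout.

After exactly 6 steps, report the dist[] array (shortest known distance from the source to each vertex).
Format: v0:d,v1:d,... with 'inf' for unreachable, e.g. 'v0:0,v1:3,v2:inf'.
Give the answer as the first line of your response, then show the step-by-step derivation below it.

v0:13,v1:inf,v2:35,v3:7,v4:0,v5:15,v6:19,v7:inf

step 1: dist = v0:inf,v1:inf,v2:inf,v3:7,v4:0,v5:15,v6:19,v7:inf
step 2: dist = v0:13,v1:inf,v2:inf,v3:7,v4:0,v5:15,v6:19,v7:inf
step 3: dist = v0:13,v1:inf,v2:inf,v3:7,v4:0,v5:15,v6:19,v7:inf
step 4: dist = v0:13,v1:inf,v2:inf,v3:7,v4:0,v5:15,v6:19,v7:inf
step 5: dist = v0:13,v1:inf,v2:35,v3:7,v4:0,v5:15,v6:19,v7:inf
step 6: dist = v0:13,v1:inf,v2:35,v3:7,v4:0,v5:15,v6:19,v7:inf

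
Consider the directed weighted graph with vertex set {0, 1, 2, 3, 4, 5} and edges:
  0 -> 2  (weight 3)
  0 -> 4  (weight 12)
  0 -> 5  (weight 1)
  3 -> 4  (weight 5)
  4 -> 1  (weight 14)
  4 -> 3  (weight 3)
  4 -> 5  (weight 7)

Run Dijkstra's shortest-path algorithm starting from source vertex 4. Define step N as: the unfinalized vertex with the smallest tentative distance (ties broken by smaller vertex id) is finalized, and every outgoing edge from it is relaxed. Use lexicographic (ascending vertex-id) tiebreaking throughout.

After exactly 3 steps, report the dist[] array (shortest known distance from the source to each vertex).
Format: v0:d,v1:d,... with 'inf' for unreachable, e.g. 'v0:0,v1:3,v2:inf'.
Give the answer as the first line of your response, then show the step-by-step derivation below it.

v0:inf,v1:14,v2:inf,v3:3,v4:0,v5:7

step 1: dist = v0:inf,v1:14,v2:inf,v3:3,v4:0,v5:7
step 2: dist = v0:inf,v1:14,v2:inf,v3:3,v4:0,v5:7
step 3: dist = v0:inf,v1:14,v2:inf,v3:3,v4:0,v5:7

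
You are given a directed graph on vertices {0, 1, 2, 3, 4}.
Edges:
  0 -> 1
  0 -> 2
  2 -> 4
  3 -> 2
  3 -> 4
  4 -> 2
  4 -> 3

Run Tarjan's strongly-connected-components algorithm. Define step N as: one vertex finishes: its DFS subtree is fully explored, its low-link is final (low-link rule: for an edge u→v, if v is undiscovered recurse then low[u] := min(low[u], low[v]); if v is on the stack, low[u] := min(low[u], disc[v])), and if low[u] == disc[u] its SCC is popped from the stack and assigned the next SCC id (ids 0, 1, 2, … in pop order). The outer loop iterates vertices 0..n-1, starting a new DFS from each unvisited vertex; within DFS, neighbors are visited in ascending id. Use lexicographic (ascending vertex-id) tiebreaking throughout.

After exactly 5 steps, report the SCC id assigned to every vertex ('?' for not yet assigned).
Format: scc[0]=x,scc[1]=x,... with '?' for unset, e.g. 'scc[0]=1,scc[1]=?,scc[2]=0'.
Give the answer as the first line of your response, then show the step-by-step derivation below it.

scc[0]=2,scc[1]=0,scc[2]=1,scc[3]=1,scc[4]=1

step 1: low=(low[0]=0,low[1]=1,low[2]=?,low[3]=?,low[4]=?); scc=(scc[0]=?,scc[1]=0,scc[2]=?,scc[3]=?,scc[4]=?)
step 2: low=(low[0]=0,low[1]=1,low[2]=2,low[3]=2,low[4]=2); scc=(scc[0]=?,scc[1]=0,scc[2]=?,scc[3]=?,scc[4]=?)
step 3: low=(low[0]=0,low[1]=1,low[2]=2,low[3]=2,low[4]=2); scc=(scc[0]=?,scc[1]=0,scc[2]=?,scc[3]=?,scc[4]=?)
step 4: low=(low[0]=0,low[1]=1,low[2]=2,low[3]=2,low[4]=2); scc=(scc[0]=?,scc[1]=0,scc[2]=1,scc[3]=1,scc[4]=1)
step 5: low=(low[0]=0,low[1]=1,low[2]=2,low[3]=2,low[4]=2); scc=(scc[0]=2,scc[1]=0,scc[2]=1,scc[3]=1,scc[4]=1)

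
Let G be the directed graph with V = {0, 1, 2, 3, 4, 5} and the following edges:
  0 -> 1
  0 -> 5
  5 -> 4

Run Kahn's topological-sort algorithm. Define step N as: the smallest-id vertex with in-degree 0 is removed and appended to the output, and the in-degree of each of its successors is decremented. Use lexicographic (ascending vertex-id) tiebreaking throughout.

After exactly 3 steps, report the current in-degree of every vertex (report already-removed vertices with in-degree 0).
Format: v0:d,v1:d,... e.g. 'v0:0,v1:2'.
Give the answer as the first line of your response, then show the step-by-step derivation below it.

v0:0,v1:0,v2:0,v3:0,v4:1,v5:0

step 1: output 0; order=[0]; indeg=(0,0,0,0,1,0)
step 2: output 1; order=[0,1]; indeg=(0,0,0,0,1,0)
step 3: output 2; order=[0,1,2]; indeg=(0,0,0,0,1,0)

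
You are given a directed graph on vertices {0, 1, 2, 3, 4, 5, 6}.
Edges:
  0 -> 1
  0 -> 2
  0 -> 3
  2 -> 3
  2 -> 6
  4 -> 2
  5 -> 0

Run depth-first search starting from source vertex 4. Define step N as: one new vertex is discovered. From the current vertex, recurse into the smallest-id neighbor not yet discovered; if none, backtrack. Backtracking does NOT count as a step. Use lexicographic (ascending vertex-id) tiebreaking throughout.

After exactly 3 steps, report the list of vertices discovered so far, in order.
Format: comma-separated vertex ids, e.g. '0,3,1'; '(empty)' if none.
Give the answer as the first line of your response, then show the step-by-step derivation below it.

4,2,3

step 1: discover 4; path=4; order=4
step 2: discover 2; path=4>2; order=4,2
step 3: discover 3; path=4>2>3; order=4,2,3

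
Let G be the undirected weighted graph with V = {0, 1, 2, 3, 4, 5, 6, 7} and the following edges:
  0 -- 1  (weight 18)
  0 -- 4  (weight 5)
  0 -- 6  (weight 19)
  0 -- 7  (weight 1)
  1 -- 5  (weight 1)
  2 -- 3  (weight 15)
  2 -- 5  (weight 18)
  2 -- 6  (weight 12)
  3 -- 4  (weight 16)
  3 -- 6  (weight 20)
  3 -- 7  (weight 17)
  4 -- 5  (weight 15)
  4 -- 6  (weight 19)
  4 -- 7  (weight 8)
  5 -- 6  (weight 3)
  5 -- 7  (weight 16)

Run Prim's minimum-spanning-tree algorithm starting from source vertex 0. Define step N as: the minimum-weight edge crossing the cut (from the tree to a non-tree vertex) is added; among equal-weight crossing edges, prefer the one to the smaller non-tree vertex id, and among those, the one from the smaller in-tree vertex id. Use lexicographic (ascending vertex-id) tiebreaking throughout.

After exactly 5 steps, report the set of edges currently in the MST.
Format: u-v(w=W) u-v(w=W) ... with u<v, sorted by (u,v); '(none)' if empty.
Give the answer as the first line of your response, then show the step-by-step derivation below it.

0-4(w=5) 0-7(w=1) 1-5(w=1) 4-5(w=15) 5-6(w=3)

step 1: add edge 0-7 (w=1); MST = {0-7(w=1)}
step 2: add edge 0-4 (w=5); MST = {0-4(w=5) 0-7(w=1)}
step 3: add edge 4-5 (w=15); MST = {0-4(w=5) 0-7(w=1) 4-5(w=15)}
step 4: add edge 1-5 (w=1); MST = {0-4(w=5) 0-7(w=1) 1-5(w=1) 4-5(w=15)}
step 5: add edge 5-6 (w=3); MST = {0-4(w=5) 0-7(w=1) 1-5(w=1) 4-5(w=15) 5-6(w=3)}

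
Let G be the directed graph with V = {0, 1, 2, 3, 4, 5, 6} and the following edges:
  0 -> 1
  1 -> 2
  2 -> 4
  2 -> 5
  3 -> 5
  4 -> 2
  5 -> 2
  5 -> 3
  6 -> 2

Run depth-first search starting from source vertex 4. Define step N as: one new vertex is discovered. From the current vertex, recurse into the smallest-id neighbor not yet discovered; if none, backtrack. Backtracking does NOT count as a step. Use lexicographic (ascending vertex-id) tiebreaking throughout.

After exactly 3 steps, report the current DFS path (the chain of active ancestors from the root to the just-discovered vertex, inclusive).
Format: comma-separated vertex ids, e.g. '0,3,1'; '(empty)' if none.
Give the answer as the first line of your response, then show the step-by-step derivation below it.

4,2,5

step 1: discover 4; path=4; order=4
step 2: discover 2; path=4>2; order=4,2
step 3: discover 5; path=4>2>5; order=4,2,5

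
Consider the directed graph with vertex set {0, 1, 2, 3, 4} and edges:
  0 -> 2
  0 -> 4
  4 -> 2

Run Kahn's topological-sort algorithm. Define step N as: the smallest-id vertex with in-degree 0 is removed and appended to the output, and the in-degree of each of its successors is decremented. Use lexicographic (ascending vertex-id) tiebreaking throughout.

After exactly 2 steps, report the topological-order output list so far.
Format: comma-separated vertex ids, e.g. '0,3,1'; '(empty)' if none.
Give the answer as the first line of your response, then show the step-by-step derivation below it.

0,1

step 1: output 0; order=[0]; indeg=(0,0,1,0,0)
step 2: output 1; order=[0,1]; indeg=(0,0,1,0,0)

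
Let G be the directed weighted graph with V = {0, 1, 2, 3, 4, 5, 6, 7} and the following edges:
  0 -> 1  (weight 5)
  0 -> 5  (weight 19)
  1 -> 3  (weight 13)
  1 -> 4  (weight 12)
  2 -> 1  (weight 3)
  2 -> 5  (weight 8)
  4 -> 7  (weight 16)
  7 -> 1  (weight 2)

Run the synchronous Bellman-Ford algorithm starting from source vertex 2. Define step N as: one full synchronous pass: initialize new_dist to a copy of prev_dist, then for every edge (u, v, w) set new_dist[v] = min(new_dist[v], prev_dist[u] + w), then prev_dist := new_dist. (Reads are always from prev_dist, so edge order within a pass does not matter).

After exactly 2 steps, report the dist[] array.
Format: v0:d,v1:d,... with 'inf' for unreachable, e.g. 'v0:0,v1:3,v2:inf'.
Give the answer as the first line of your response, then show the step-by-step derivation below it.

v0:inf,v1:3,v2:0,v3:16,v4:15,v5:8,v6:inf,v7:inf

step 1: dist = v0:inf,v1:3,v2:0,v3:inf,v4:inf,v5:8,v6:inf,v7:inf
step 2: dist = v0:inf,v1:3,v2:0,v3:16,v4:15,v5:8,v6:inf,v7:inf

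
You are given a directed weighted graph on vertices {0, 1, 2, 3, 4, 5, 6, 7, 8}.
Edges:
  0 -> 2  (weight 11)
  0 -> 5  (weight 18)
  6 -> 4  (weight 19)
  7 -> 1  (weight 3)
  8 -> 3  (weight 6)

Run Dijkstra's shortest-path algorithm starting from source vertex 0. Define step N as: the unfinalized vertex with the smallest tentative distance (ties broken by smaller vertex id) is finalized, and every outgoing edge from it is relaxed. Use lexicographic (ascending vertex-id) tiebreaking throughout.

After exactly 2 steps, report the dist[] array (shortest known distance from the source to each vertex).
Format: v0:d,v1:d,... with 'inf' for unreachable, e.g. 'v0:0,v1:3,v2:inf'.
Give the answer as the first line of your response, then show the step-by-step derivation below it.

v0:0,v1:inf,v2:11,v3:inf,v4:inf,v5:18,v6:inf,v7:inf,v8:inf

step 1: dist = v0:0,v1:inf,v2:11,v3:inf,v4:inf,v5:18,v6:inf,v7:inf,v8:inf
step 2: dist = v0:0,v1:inf,v2:11,v3:inf,v4:inf,v5:18,v6:inf,v7:inf,v8:inf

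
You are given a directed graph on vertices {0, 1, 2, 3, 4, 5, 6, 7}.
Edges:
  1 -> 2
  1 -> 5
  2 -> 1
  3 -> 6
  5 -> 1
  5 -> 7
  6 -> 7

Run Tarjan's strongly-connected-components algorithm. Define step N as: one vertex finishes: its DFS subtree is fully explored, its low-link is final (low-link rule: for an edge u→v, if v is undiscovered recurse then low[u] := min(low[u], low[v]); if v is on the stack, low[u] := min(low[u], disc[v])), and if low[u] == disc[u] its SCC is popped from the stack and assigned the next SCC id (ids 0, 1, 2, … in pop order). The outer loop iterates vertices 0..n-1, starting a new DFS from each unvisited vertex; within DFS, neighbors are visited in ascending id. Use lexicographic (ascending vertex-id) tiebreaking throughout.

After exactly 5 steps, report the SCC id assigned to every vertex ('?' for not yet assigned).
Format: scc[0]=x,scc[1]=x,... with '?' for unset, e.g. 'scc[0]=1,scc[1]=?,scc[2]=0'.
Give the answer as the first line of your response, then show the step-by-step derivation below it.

scc[0]=0,scc[1]=2,scc[2]=2,scc[3]=?,scc[4]=?,scc[5]=2,scc[6]=?,scc[7]=1

step 1: low=(low[0]=0,low[1]=?,low[2]=?,low[3]=?,low[4]=?,low[5]=?,low[6]=?,low[7]=?); scc=(scc[0]=0,scc[1]=?,scc[2]=?,scc[3]=?,scc[4]=?,scc[5]=?,scc[6]=?,scc[7]=?)
step 2: low=(low[0]=0,low[1]=1,low[2]=1,low[3]=?,low[4]=?,low[5]=?,low[6]=?,low[7]=?); scc=(scc[0]=0,scc[1]=?,scc[2]=?,scc[3]=?,scc[4]=?,scc[5]=?,scc[6]=?,scc[7]=?)
step 3: low=(low[0]=0,low[1]=1,low[2]=1,low[3]=?,low[4]=?,low[5]=1,low[6]=?,low[7]=4); scc=(scc[0]=0,scc[1]=?,scc[2]=?,scc[3]=?,scc[4]=?,scc[5]=?,scc[6]=?,scc[7]=1)
step 4: low=(low[0]=0,low[1]=1,low[2]=1,low[3]=?,low[4]=?,low[5]=1,low[6]=?,low[7]=4); scc=(scc[0]=0,scc[1]=?,scc[2]=?,scc[3]=?,scc[4]=?,scc[5]=?,scc[6]=?,scc[7]=1)
step 5: low=(low[0]=0,low[1]=1,low[2]=1,low[3]=?,low[4]=?,low[5]=1,low[6]=?,low[7]=4); scc=(scc[0]=0,scc[1]=2,scc[2]=2,scc[3]=?,scc[4]=?,scc[5]=2,scc[6]=?,scc[7]=1)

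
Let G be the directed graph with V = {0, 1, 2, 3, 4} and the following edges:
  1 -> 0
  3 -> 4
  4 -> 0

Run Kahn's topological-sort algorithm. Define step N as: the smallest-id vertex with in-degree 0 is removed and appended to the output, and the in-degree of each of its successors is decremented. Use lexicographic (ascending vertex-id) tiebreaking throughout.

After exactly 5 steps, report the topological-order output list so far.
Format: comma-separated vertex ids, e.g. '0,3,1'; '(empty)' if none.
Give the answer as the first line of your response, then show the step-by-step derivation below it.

1,2,3,4,0

step 1: output 1; order=[1]; indeg=(1,0,0,0,1)
step 2: output 2; order=[1,2]; indeg=(1,0,0,0,1)
step 3: output 3; order=[1,2,3]; indeg=(1,0,0,0,0)
step 4: output 4; order=[1,2,3,4]; indeg=(0,0,0,0,0)
step 5: output 0; order=[1,2,3,4,0]; indeg=(0,0,0,0,0)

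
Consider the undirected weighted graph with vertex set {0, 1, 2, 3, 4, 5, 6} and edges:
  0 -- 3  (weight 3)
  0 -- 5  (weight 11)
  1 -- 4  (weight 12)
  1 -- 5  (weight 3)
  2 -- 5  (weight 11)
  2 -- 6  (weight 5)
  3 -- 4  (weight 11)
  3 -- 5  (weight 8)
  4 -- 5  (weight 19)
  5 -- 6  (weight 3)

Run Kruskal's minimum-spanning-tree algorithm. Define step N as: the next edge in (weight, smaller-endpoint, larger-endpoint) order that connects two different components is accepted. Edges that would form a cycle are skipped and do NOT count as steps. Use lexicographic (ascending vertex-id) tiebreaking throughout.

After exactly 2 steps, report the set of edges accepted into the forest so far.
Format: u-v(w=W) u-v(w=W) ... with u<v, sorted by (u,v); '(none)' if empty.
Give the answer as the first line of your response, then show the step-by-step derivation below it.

0-3(w=3) 1-5(w=3)

step 1: add edge 0-3 (w=3); MST = {0-3(w=3)}
step 2: add edge 1-5 (w=3); MST = {0-3(w=3) 1-5(w=3)}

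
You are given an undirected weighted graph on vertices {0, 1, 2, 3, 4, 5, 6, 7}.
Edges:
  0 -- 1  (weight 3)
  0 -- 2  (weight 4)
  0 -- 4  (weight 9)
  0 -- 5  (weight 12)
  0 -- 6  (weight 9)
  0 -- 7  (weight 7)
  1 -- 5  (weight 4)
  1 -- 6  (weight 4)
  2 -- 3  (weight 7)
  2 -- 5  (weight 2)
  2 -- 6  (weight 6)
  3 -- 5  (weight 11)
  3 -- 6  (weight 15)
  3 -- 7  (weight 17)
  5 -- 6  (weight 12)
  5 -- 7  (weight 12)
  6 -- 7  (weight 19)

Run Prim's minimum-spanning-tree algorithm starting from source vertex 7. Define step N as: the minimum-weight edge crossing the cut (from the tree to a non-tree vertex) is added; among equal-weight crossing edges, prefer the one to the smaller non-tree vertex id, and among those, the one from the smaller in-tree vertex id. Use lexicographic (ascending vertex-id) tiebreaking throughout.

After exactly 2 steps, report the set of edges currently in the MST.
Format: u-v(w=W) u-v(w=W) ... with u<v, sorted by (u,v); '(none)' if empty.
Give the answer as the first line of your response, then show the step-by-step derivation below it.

0-1(w=3) 0-7(w=7)

step 1: add edge 0-7 (w=7); MST = {0-7(w=7)}
step 2: add edge 0-1 (w=3); MST = {0-1(w=3) 0-7(w=7)}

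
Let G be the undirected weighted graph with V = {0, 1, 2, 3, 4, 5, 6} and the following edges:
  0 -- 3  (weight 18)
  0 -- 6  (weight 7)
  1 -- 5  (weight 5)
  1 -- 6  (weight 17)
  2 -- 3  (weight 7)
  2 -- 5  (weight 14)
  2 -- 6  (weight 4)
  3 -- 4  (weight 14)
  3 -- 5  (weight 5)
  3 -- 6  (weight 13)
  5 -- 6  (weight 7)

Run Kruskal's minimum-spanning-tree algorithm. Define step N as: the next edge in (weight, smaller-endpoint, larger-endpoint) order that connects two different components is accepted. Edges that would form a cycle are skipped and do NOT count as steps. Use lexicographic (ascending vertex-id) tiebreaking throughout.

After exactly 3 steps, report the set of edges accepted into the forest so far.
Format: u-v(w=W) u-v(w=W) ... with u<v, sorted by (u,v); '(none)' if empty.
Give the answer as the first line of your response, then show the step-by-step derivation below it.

1-5(w=5) 2-6(w=4) 3-5(w=5)

step 1: add edge 2-6 (w=4); MST = {2-6(w=4)}
step 2: add edge 1-5 (w=5); MST = {1-5(w=5) 2-6(w=4)}
step 3: add edge 3-5 (w=5); MST = {1-5(w=5) 2-6(w=4) 3-5(w=5)}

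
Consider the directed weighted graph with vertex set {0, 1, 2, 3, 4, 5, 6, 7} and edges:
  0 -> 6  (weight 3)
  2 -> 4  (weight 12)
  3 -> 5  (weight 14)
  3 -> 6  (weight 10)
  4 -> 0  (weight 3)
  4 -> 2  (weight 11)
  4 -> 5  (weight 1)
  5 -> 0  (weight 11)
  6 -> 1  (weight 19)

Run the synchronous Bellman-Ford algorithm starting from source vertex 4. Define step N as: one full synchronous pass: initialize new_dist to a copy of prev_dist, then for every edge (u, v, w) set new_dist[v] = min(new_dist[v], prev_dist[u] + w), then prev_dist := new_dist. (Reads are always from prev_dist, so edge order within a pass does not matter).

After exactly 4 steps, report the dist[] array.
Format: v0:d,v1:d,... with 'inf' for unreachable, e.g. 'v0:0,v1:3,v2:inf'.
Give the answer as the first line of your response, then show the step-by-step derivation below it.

v0:3,v1:25,v2:11,v3:inf,v4:0,v5:1,v6:6,v7:inf

step 1: dist = v0:3,v1:inf,v2:11,v3:inf,v4:0,v5:1,v6:inf,v7:inf
step 2: dist = v0:3,v1:inf,v2:11,v3:inf,v4:0,v5:1,v6:6,v7:inf
step 3: dist = v0:3,v1:25,v2:11,v3:inf,v4:0,v5:1,v6:6,v7:inf
step 4: dist = v0:3,v1:25,v2:11,v3:inf,v4:0,v5:1,v6:6,v7:inf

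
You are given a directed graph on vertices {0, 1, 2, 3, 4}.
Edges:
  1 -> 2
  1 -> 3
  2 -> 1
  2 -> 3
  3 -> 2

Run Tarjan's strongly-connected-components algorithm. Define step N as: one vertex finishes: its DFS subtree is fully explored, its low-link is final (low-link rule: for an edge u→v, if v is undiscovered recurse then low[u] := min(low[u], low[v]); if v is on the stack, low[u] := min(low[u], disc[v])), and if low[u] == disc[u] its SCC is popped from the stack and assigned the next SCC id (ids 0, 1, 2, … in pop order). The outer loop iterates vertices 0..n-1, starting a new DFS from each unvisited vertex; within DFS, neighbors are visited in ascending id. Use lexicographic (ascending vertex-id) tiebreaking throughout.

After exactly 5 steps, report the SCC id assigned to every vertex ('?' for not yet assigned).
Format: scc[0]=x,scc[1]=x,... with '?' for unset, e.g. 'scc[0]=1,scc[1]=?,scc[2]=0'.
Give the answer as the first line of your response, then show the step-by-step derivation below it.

scc[0]=0,scc[1]=1,scc[2]=1,scc[3]=1,scc[4]=2

step 1: low=(low[0]=0,low[1]=?,low[2]=?,low[3]=?,low[4]=?); scc=(scc[0]=0,scc[1]=?,scc[2]=?,scc[3]=?,scc[4]=?)
step 2: low=(low[0]=0,low[1]=1,low[2]=1,low[3]=2,low[4]=?); scc=(scc[0]=0,scc[1]=?,scc[2]=?,scc[3]=?,scc[4]=?)
step 3: low=(low[0]=0,low[1]=1,low[2]=1,low[3]=2,low[4]=?); scc=(scc[0]=0,scc[1]=?,scc[2]=?,scc[3]=?,scc[4]=?)
step 4: low=(low[0]=0,low[1]=1,low[2]=1,low[3]=2,low[4]=?); scc=(scc[0]=0,scc[1]=1,scc[2]=1,scc[3]=1,scc[4]=?)
step 5: low=(low[0]=0,low[1]=1,low[2]=1,low[3]=2,low[4]=4); scc=(scc[0]=0,scc[1]=1,scc[2]=1,scc[3]=1,scc[4]=2)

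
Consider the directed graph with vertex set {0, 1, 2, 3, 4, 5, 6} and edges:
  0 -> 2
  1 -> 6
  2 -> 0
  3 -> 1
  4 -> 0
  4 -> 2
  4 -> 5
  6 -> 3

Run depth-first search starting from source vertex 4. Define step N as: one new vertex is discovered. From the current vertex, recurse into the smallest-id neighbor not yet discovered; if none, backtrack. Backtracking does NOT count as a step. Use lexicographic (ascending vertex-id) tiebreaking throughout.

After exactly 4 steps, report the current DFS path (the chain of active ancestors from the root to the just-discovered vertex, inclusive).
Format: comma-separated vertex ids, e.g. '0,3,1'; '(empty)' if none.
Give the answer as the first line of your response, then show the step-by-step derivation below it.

4,5

step 1: discover 4; path=4; order=4
step 2: discover 0; path=4>0; order=4,0
step 3: discover 2; path=4>0>2; order=4,0,2
step 4: discover 5; path=4>5; order=4,0,2,5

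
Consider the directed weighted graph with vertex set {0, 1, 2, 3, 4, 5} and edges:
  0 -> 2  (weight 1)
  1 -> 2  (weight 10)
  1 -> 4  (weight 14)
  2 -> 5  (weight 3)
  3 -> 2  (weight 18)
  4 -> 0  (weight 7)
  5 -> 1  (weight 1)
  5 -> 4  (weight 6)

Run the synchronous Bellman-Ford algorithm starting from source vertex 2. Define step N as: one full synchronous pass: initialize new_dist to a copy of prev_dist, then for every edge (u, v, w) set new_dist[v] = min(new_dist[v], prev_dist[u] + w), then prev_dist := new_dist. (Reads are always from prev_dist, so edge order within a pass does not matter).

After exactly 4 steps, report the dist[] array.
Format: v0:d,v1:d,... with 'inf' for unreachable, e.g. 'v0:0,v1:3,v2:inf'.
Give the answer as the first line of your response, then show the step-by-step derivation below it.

v0:16,v1:4,v2:0,v3:inf,v4:9,v5:3

step 1: dist = v0:inf,v1:inf,v2:0,v3:inf,v4:inf,v5:3
step 2: dist = v0:inf,v1:4,v2:0,v3:inf,v4:9,v5:3
step 3: dist = v0:16,v1:4,v2:0,v3:inf,v4:9,v5:3
step 4: dist = v0:16,v1:4,v2:0,v3:inf,v4:9,v5:3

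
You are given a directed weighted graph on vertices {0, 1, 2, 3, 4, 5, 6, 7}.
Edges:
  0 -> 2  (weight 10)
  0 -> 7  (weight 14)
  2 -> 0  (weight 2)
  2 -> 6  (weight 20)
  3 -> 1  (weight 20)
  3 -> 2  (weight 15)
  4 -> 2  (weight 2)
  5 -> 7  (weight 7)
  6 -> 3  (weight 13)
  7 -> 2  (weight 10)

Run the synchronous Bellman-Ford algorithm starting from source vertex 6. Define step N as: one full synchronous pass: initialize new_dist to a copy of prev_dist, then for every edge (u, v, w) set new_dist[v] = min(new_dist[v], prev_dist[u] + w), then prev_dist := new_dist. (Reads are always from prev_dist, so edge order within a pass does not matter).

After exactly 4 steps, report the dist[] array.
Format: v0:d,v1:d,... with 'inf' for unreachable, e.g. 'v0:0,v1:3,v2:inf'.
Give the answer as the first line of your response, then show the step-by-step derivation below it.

v0:30,v1:33,v2:28,v3:13,v4:inf,v5:inf,v6:0,v7:44

step 1: dist = v0:inf,v1:inf,v2:inf,v3:13,v4:inf,v5:inf,v6:0,v7:inf
step 2: dist = v0:inf,v1:33,v2:28,v3:13,v4:inf,v5:inf,v6:0,v7:inf
step 3: dist = v0:30,v1:33,v2:28,v3:13,v4:inf,v5:inf,v6:0,v7:inf
step 4: dist = v0:30,v1:33,v2:28,v3:13,v4:inf,v5:inf,v6:0,v7:44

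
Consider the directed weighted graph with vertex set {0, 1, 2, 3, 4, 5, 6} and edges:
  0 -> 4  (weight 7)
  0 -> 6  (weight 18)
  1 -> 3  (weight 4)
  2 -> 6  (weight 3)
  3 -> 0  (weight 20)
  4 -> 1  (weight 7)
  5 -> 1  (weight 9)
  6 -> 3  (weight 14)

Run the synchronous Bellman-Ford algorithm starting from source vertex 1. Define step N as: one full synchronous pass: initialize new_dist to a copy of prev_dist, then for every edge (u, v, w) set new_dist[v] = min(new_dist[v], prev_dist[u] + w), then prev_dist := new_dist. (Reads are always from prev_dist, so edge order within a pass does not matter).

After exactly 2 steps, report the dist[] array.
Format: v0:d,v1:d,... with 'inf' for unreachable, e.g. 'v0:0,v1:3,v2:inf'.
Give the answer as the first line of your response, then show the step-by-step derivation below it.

v0:24,v1:0,v2:inf,v3:4,v4:inf,v5:inf,v6:inf

step 1: dist = v0:inf,v1:0,v2:inf,v3:4,v4:inf,v5:inf,v6:inf
step 2: dist = v0:24,v1:0,v2:inf,v3:4,v4:inf,v5:inf,v6:inf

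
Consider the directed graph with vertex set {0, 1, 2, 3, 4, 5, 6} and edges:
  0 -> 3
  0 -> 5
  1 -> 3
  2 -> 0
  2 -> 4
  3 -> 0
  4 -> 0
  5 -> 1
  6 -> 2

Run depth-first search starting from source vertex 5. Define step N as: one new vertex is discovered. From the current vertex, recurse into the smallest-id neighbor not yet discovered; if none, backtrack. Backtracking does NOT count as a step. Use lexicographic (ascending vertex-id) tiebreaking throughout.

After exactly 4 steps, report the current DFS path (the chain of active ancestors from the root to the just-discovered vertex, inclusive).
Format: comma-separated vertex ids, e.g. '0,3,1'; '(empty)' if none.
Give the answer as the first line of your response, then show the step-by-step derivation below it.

5,1,3,0

step 1: discover 5; path=5; order=5
step 2: discover 1; path=5>1; order=5,1
step 3: discover 3; path=5>1>3; order=5,1,3
step 4: discover 0; path=5>1>3>0; order=5,1,3,0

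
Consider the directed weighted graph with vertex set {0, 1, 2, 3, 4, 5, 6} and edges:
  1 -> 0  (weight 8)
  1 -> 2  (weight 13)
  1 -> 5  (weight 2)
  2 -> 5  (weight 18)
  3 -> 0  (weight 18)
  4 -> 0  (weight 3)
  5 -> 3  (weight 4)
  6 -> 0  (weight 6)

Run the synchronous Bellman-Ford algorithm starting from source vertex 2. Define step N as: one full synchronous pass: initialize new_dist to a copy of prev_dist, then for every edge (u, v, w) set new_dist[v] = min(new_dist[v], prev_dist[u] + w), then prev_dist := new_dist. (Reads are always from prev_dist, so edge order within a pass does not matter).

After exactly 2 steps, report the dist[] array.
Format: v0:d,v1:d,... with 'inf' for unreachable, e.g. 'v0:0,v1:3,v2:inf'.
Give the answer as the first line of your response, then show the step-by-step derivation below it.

v0:inf,v1:inf,v2:0,v3:22,v4:inf,v5:18,v6:inf

step 1: dist = v0:inf,v1:inf,v2:0,v3:inf,v4:inf,v5:18,v6:inf
step 2: dist = v0:inf,v1:inf,v2:0,v3:22,v4:inf,v5:18,v6:inf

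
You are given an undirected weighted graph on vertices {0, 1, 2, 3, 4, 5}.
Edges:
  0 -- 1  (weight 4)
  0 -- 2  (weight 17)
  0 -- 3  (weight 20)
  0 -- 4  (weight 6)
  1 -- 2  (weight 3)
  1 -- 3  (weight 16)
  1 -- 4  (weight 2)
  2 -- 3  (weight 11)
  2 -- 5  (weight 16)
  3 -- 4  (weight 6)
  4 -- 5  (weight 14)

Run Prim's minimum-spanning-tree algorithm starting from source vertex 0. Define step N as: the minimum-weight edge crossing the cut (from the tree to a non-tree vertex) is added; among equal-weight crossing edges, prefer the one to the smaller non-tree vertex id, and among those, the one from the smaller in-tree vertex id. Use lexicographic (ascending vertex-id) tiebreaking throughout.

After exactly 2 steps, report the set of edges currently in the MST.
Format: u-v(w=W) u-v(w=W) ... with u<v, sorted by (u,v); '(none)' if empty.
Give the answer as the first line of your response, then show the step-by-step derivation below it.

0-1(w=4) 1-4(w=2)

step 1: add edge 0-1 (w=4); MST = {0-1(w=4)}
step 2: add edge 1-4 (w=2); MST = {0-1(w=4) 1-4(w=2)}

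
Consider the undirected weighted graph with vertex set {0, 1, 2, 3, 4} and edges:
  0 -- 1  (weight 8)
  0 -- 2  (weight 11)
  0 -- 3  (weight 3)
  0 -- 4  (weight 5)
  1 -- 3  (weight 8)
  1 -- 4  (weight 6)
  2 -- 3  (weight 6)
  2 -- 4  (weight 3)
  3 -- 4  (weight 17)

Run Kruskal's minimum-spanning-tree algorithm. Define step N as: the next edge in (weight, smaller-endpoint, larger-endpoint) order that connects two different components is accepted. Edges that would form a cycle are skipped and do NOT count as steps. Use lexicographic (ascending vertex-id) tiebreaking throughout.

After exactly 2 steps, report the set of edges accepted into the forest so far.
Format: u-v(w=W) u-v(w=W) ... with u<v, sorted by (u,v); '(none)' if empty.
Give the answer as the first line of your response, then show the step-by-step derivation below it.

0-3(w=3) 2-4(w=3)

step 1: add edge 0-3 (w=3); MST = {0-3(w=3)}
step 2: add edge 2-4 (w=3); MST = {0-3(w=3) 2-4(w=3)}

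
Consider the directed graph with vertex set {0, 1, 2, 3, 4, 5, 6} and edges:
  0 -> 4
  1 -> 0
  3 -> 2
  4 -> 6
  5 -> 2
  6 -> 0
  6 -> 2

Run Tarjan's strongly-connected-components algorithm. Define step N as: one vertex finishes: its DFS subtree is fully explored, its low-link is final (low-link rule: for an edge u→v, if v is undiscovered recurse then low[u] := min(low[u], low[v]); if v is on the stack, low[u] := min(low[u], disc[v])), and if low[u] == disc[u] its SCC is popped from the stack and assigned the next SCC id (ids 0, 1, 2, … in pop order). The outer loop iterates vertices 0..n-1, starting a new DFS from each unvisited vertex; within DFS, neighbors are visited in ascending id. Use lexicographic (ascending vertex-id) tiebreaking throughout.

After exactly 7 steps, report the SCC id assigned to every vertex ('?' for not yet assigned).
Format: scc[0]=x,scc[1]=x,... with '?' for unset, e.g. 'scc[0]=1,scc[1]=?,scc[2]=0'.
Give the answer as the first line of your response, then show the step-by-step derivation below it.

scc[0]=1,scc[1]=2,scc[2]=0,scc[3]=3,scc[4]=1,scc[5]=4,scc[6]=1

step 1: low=(low[0]=0,low[1]=?,low[2]=3,low[3]=?,low[4]=1,low[5]=?,low[6]=0); scc=(scc[0]=?,scc[1]=?,scc[2]=0,scc[3]=?,scc[4]=?,scc[5]=?,scc[6]=?)
step 2: low=(low[0]=0,low[1]=?,low[2]=3,low[3]=?,low[4]=1,low[5]=?,low[6]=0); scc=(scc[0]=?,scc[1]=?,scc[2]=0,scc[3]=?,scc[4]=?,scc[5]=?,scc[6]=?)
step 3: low=(low[0]=0,low[1]=?,low[2]=3,low[3]=?,low[4]=0,low[5]=?,low[6]=0); scc=(scc[0]=?,scc[1]=?,scc[2]=0,scc[3]=?,scc[4]=?,scc[5]=?,scc[6]=?)
step 4: low=(low[0]=0,low[1]=?,low[2]=3,low[3]=?,low[4]=0,low[5]=?,low[6]=0); scc=(scc[0]=1,scc[1]=?,scc[2]=0,scc[3]=?,scc[4]=1,scc[5]=?,scc[6]=1)
step 5: low=(low[0]=0,low[1]=4,low[2]=3,low[3]=?,low[4]=0,low[5]=?,low[6]=0); scc=(scc[0]=1,scc[1]=2,scc[2]=0,scc[3]=?,scc[4]=1,scc[5]=?,scc[6]=1)
step 6: low=(low[0]=0,low[1]=4,low[2]=3,low[3]=5,low[4]=0,low[5]=?,low[6]=0); scc=(scc[0]=1,scc[1]=2,scc[2]=0,scc[3]=3,scc[4]=1,scc[5]=?,scc[6]=1)
step 7: low=(low[0]=0,low[1]=4,low[2]=3,low[3]=5,low[4]=0,low[5]=6,low[6]=0); scc=(scc[0]=1,scc[1]=2,scc[2]=0,scc[3]=3,scc[4]=1,scc[5]=4,scc[6]=1)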